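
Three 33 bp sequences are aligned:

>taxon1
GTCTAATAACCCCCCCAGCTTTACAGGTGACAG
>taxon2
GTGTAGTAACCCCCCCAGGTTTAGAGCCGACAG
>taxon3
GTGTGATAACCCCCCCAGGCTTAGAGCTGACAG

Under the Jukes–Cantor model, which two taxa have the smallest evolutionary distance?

taxon1–taxon2: 6/33 differ, p = 0.182, d = 0.208.
taxon1–taxon3: 6/33 differ, p = 0.182, d = 0.208.
taxon2–taxon3: 4/33 differ, p = 0.121, d = 0.132.
The smallest distance is between taxon2 and taxon3.

taxon2 and taxon3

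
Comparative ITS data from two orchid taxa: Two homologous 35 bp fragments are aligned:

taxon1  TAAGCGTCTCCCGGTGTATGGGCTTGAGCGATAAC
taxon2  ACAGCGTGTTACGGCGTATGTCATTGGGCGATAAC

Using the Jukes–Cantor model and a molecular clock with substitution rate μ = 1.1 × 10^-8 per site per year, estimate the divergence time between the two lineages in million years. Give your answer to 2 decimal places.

16.35

The sequences differ at 10 of 35 sites (1, 2, 8, 10, 11, 15, 21, 22, 23, 27), so p = 10/35 ≈ 0.285714.
d = −(3/4) ln(1 − 4p/3) = −0.75 ln(1 − 0.380952) = −0.75 ln(0.619048)
  = −0.75 × (-0.479572) = 0.359679 substitutions/site.
Under a molecular clock d = 2μt, so t = d/(2μ) = 0.359679 / (2 × 1.1 × 10^-8) = 16.35 million years.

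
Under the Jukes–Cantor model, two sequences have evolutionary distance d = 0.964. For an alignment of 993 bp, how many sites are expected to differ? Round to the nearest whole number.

539

Invert JC69: p = (3/4)(1 − e^(−4d/3)) = 0.75 × (1 − e^(-1.285333)) = 0.75 × (1 − 0.276558) = 0.542582.
Expected differing sites = pL ≈ 0.542582 × 993 = 538.783926 ≈ 539.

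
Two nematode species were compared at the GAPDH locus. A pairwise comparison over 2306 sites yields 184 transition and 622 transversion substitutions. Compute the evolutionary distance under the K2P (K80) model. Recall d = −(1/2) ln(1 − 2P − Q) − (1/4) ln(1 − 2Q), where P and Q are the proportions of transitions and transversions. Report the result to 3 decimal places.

0.474

P = 184/2306 ≈ 0.079792 and Q = 622/2306 ≈ 0.269731.
Under the Kimura two-parameter model, d = −½ ln(1 − 2P − Q) − ¼ ln(1 − 2Q).
1 − 2P − Q = 0.570685, giving −½ ln(0.570685) = 0.280459.
1 − 2Q = 0.460538, giving −¼ ln(0.460538) = 0.193840.
d = 0.280459 + 0.193840 = 0.474299.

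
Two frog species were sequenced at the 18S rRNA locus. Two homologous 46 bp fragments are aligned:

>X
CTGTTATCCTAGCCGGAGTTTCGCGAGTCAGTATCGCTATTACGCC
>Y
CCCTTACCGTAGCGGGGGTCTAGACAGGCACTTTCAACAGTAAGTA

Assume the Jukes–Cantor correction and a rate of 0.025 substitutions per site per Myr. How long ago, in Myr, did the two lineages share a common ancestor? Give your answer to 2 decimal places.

The sequences differ at 20 of 46 sites, so p = 20/46 ≈ 0.434783.
d = −(3/4) ln(1 − 4p/3) = −0.75 ln(1 − 0.579711) = −0.75 ln(0.420289)
  = −0.75 × (-0.866813) = 0.650110 substitutions/site.
Under a molecular clock d = 2μt, so t = d/(2μ) = 0.650110 / (2 × 0.025) = 13.00 Myr.

13.00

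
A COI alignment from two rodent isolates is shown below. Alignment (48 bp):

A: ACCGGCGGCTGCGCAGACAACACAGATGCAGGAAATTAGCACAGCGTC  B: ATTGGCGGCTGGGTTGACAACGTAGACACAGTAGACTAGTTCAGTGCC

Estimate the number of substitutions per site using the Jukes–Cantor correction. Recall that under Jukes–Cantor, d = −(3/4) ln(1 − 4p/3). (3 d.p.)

The sequences differ at 16 of 48 sites, so p = 16/48 ≈ 0.333333.
d = −(3/4) ln(1 − 4p/3) = −0.75 ln(1 − 0.444444) = −0.75 ln(0.555556)
  = −0.75 × (-0.587786) = 0.440840 substitutions/site.

0.441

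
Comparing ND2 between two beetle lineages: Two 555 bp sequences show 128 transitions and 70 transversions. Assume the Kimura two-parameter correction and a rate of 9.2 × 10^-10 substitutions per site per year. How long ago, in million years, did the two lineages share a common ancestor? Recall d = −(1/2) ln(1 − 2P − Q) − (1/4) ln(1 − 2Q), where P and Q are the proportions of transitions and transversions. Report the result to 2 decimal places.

280.05

P = 128/555 ≈ 0.230631 and Q = 70/555 ≈ 0.126126.
Under the Kimura two-parameter model, d = −½ ln(1 − 2P − Q) − ¼ ln(1 − 2Q).
1 − 2P − Q = 0.412612, giving −½ ln(0.412612) = 0.442624.
1 − 2Q = 0.747748, giving −¼ ln(0.747748) = 0.072672.
d = 0.442624 + 0.072672 = 0.515296.
Under a molecular clock d = 2μt, so t = d/(2μ) = 0.515296 / (2 × 9.2 × 10^-10) = 280.05 million years.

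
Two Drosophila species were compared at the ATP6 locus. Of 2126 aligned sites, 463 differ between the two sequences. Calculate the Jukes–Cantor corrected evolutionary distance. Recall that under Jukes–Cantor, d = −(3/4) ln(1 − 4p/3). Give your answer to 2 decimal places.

0.26

p = 463/2126 ≈ 0.21778.
d = −(3/4) ln(1 − 4p/3) = −0.75 ln(1 − 0.290373) = −0.75 ln(0.709627)
  = −0.75 × (-0.343016) = 0.257262 substitutions/site.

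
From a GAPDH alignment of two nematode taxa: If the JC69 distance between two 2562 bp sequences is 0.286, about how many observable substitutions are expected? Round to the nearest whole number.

Invert JC69: p = (3/4)(1 − e^(−4d/3)) = 0.75 × (1 − e^(-0.381333)) = 0.75 × (1 − 0.682950) = 0.237788.
Expected differing sites = pL ≈ 0.237788 × 2562 = 609.212856 ≈ 609.

609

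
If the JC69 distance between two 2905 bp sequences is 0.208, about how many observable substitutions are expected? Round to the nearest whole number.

Invert JC69: p = (3/4)(1 − e^(−4d/3)) = 0.75 × (1 − e^(-0.277333)) = 0.75 × (1 − 0.757802) = 0.181649.
Expected differing sites = pL ≈ 0.181649 × 2905 = 527.690345 ≈ 528.

528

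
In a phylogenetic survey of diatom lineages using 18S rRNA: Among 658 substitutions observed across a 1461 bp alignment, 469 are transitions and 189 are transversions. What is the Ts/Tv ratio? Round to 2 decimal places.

2.48

R = 469/189 = 2.481481… ≈ 2.48 (to 2 d.p.).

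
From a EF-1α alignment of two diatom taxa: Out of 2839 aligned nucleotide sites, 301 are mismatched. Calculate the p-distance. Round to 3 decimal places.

0.106

p = 301/2839 = 0.106023… ≈ 0.106 (to 3 d.p.).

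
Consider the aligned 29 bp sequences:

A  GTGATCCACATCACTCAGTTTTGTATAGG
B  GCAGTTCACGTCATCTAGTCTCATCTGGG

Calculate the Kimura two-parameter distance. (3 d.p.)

1.008

Of 29 sites, 12 differences are transitions and 1 are transversions, so P = 12/29 ≈ 0.413793 and Q = 1/29 ≈ 0.034483.
Under the Kimura two-parameter model, d = −½ ln(1 − 2P − Q) − ¼ ln(1 − 2Q).
1 − 2P − Q = 0.137931, giving −½ ln(0.137931) = 0.990501.
1 − 2Q = 0.931034, giving −¼ ln(0.931034) = 0.017865.
d = 0.990501 + 0.017865 = 1.008366.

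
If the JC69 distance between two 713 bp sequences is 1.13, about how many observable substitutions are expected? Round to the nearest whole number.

416

Invert JC69: p = (3/4)(1 − e^(−4d/3)) = 0.75 × (1 − e^(-1.506667)) = 0.75 × (1 − 0.221647) = 0.583765.
Expected differing sites = pL ≈ 0.583765 × 713 = 416.224445 ≈ 416.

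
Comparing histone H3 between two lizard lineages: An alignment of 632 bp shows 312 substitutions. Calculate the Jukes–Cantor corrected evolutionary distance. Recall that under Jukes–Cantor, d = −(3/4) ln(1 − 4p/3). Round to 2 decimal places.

p = 312/632 ≈ 0.493671.
d = −(3/4) ln(1 − 4p/3) = −0.75 ln(1 − 0.658228) = −0.75 ln(0.341772)
  = −0.75 × (-1.073611) = 0.805208 substitutions/site.

0.81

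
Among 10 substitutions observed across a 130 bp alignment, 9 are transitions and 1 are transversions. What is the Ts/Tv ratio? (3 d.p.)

9.000

R = 9/1 = 9.000.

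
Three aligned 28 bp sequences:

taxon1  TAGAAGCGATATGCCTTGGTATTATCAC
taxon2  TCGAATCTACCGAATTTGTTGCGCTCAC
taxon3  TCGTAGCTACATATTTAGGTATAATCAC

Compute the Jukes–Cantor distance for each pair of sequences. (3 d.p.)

d(taxon1,taxon2) = 0.824, d(taxon1,taxon3) = 0.420, d(taxon2,taxon3) = 0.556

taxon1–taxon2: 14/28 sites differ → p = 0.5, d = −0.75 ln(1 − 0.666667) = 0.823960 ≈ 0.824.
taxon1–taxon3: 9/28 sites differ → p ≈ 0.321429, d = −0.75 ln(1 − 0.428572) = 0.419713 ≈ 0.420.
taxon2–taxon3: 11/28 sites differ → p ≈ 0.392857, d = −0.75 ln(1 − 0.523809) = 0.556452 ≈ 0.556.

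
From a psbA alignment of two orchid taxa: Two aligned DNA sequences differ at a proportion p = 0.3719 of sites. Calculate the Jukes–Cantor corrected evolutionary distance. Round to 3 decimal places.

0.514

d = −(3/4) ln(1 − 4p/3) = −0.75 ln(1 − 0.495867) = −0.75 ln(0.504133)
  = −0.75 × (-0.684915) = 0.513686 substitutions/site.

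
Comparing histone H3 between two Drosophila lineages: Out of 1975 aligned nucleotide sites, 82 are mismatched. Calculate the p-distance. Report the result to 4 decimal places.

0.0415

p = 82/1975 = 0.041518… ≈ 0.0415 (to 4 d.p.).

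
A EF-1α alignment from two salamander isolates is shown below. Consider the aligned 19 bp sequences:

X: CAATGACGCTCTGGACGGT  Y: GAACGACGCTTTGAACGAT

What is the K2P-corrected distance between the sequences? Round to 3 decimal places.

Of 19 sites, 4 differences are transitions and 1 are transversions, so P = 4/19 ≈ 0.210526 and Q = 1/19 ≈ 0.052632.
Under the Kimura two-parameter model, d = −½ ln(1 − 2P − Q) − ¼ ln(1 − 2Q).
1 − 2P − Q = 0.526316, giving −½ ln(0.526316) = 0.320927.
1 − 2Q = 0.894736, giving −¼ ln(0.894736) = 0.027807.
d = 0.320927 + 0.027807 = 0.348734.

0.349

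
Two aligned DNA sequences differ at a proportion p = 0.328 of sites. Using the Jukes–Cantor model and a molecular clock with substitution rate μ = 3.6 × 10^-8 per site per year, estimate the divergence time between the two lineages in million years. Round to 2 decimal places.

d = −(3/4) ln(1 − 4p/3) = −0.75 ln(1 − 0.437333) = −0.75 ln(0.562667)
  = −0.75 × (-0.575067) = 0.431300 substitutions/site.
Under a molecular clock d = 2μt, so t = d/(2μ) = 0.431300 / (2 × 3.6 × 10^-8) = 5.99 million years.

5.99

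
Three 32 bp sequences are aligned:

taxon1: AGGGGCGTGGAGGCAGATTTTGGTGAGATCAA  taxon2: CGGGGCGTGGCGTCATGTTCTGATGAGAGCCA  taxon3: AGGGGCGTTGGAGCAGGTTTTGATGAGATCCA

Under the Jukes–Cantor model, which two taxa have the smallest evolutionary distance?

taxon1–taxon2: 9/32 differ, p = 0.281, d = 0.353.
taxon1–taxon3: 6/32 differ, p = 0.188, d = 0.216.
taxon2–taxon3: 8/32 differ, p = 0.250, d = 0.304.
The smallest distance is between taxon1 and taxon3.

taxon1 and taxon3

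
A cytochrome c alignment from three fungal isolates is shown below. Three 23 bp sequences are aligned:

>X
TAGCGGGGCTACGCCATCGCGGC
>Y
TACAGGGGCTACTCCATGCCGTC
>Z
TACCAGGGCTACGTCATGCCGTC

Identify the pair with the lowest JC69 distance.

Y and Z

X–Y: 6/23 differ, p = 0.261, d = 0.321.
X–Z: 6/23 differ, p = 0.261, d = 0.321.
Y–Z: 4/23 differ, p = 0.174, d = 0.198.
The smallest distance is between Y and Z.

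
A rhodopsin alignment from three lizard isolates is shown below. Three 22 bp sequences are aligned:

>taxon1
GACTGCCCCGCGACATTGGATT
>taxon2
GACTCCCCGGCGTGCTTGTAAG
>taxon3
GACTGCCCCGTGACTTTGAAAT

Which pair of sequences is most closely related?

taxon1–taxon2: 8/22 differ, p = 0.364, d = 0.497.
taxon1–taxon3: 4/22 differ, p = 0.182, d = 0.208.
taxon2–taxon3: 8/22 differ, p = 0.364, d = 0.497.
The smallest distance is between taxon1 and taxon3.

taxon1 and taxon3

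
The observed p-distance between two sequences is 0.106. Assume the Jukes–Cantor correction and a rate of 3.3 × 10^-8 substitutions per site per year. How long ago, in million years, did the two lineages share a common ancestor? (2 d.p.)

1.73

d = −(3/4) ln(1 − 4p/3) = −0.75 ln(1 − 0.141333) = −0.75 ln(0.858667)
  = −0.75 × (-0.152374) = 0.114281 substitutions/site.
Under a molecular clock d = 2μt, so t = d/(2μ) = 0.114281 / (2 × 3.3 × 10^-8) = 1.73 million years.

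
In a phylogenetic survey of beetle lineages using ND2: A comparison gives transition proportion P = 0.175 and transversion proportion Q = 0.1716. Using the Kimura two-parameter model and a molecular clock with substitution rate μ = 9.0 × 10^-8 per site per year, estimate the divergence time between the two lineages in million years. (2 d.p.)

Under the Kimura two-parameter model, d = −½ ln(1 − 2P − Q) − ¼ ln(1 − 2Q).
1 − 2P − Q = 0.4784, giving −½ ln(0.4784) = 0.368654.
1 − 2Q = 0.6568, giving −¼ ln(0.6568) = 0.105094.
d = 0.368654 + 0.105094 = 0.473748.
Under a molecular clock d = 2μt, so t = d/(2μ) = 0.473748 / (2 × 9.0 × 10^-8) = 2.63 million years.

2.63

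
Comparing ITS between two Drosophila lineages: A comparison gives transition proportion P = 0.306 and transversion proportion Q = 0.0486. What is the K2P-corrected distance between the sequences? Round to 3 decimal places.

0.566

Under the Kimura two-parameter model, d = −½ ln(1 − 2P − Q) − ¼ ln(1 − 2Q).
1 − 2P − Q = 0.3394, giving −½ ln(0.3394) = 0.540288.
1 − 2Q = 0.9028, giving −¼ ln(0.9028) = 0.025564.
d = 0.540288 + 0.025564 = 0.565852.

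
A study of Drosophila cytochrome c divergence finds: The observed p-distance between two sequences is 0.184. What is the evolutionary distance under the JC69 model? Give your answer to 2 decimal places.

d = −(3/4) ln(1 − 4p/3) = −0.75 ln(1 − 0.245333) = −0.75 ln(0.754667)
  = −0.75 × (-0.281479) = 0.211109 substitutions/site.

0.21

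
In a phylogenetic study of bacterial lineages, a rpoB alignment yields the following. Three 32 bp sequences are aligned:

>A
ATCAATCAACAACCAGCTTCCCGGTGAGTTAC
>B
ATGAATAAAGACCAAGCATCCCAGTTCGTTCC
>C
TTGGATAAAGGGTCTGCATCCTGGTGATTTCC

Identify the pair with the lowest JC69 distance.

A and B

A–B: 10/32 differ, p = 0.313, d = 0.404.
A–C: 13/32 differ, p = 0.406, d = 0.585.
B–C: 12/32 differ, p = 0.375, d = 0.520.
The smallest distance is between A and B.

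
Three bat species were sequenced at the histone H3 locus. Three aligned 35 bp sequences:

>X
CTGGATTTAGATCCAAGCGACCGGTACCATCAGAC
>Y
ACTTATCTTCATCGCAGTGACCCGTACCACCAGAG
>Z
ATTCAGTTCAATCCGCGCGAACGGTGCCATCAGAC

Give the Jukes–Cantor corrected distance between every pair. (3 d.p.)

d(X,Y) = 0.513, d(X,Z) = 0.360, d(Y,Z) = 0.635

X–Y: 13/35 sites differ → p ≈ 0.371429, d = −0.75 ln(1 − 0.495239) = 0.512753 ≈ 0.513.
X–Z: 10/35 sites differ → p ≈ 0.285714, d = −0.75 ln(1 − 0.380952) = 0.359679 ≈ 0.360.
Y–Z: 15/35 sites differ → p ≈ 0.428571, d = −0.75 ln(1 − 0.571428) = 0.635472 ≈ 0.635.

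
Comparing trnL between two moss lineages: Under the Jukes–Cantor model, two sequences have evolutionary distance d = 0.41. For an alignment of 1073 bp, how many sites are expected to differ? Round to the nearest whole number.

Invert JC69: p = (3/4)(1 − e^(−4d/3)) = 0.75 × (1 − e^(-0.546667)) = 0.75 × (1 − 0.578876) = 0.315843.
Expected differing sites = pL ≈ 0.315843 × 1073 = 338.899539 ≈ 339.

339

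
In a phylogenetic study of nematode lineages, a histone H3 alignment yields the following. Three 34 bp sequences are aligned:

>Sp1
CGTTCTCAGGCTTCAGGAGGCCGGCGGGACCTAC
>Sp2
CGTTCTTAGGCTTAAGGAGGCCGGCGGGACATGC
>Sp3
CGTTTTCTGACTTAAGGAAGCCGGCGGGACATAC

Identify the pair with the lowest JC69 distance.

Sp1–Sp2: 4/34 differ, p = 0.118, d = 0.128.
Sp1–Sp3: 6/34 differ, p = 0.176, d = 0.201.
Sp2–Sp3: 6/34 differ, p = 0.176, d = 0.201.
The smallest distance is between Sp1 and Sp2.

Sp1 and Sp2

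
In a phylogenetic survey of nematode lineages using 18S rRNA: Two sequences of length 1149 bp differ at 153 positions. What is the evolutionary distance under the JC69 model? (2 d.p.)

0.15

p = 153/1149 ≈ 0.133159.
d = −(3/4) ln(1 − 4p/3) = −0.75 ln(1 − 0.177545) = −0.75 ln(0.822455)
  = −0.75 × (-0.195462) = 0.146597 substitutions/site.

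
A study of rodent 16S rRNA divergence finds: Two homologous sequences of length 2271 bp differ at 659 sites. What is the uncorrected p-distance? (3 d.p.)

0.290

p = 659/2271 = 0.290180… ≈ 0.290 (to 3 d.p.).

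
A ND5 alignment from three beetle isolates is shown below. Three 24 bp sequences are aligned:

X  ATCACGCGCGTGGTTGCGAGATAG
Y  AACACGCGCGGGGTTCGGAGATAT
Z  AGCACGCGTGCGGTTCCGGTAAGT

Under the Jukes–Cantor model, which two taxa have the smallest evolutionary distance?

X and Y

X–Y: 5/24 differ, p = 0.208, d = 0.244.
X–Z: 9/24 differ, p = 0.375, d = 0.520.
Y–Z: 8/24 differ, p = 0.333, d = 0.441.
The smallest distance is between X and Y.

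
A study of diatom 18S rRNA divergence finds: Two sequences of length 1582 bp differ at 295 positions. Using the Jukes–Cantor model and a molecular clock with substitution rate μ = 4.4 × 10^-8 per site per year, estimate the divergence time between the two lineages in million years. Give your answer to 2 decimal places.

2.44

p = 295/1582 ≈ 0.186473.
d = −(3/4) ln(1 − 4p/3) = −0.75 ln(1 − 0.248631) = −0.75 ln(0.751369)
  = −0.75 × (-0.285858) = 0.214394 substitutions/site.
Under a molecular clock d = 2μt, so t = d/(2μ) = 0.214394 / (2 × 4.4 × 10^-8) = 2.44 million years.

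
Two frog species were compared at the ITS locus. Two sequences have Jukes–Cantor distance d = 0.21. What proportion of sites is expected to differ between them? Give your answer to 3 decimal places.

0.183

p = (3/4)(1 − e^(−4d/3)) = 0.75 × (1 − e^(-0.28)) = 0.75 × (1 − 0.755784) = 0.183162.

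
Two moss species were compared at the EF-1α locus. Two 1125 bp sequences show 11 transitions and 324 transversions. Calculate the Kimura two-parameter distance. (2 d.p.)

P = 11/1125 ≈ 0.009778 and Q = 324/1125 = 0.288.
Under the Kimura two-parameter model, d = −½ ln(1 − 2P − Q) − ¼ ln(1 − 2Q).
1 − 2P − Q = 0.692444, giving −½ ln(0.692444) = 0.183764.
1 − 2Q = 0.424, giving −¼ ln(0.424) = 0.214505.
d = 0.183764 + 0.214505 = 0.398269.

0.40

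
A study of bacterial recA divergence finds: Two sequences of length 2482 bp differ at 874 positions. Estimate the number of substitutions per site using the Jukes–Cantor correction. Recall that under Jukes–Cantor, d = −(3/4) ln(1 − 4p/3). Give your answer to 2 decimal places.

0.48

p = 874/2482 ≈ 0.352135.
d = −(3/4) ln(1 − 4p/3) = −0.75 ln(1 − 0.469513) = −0.75 ln(0.530487)
  = −0.75 × (-0.633960) = 0.475470 substitutions/site.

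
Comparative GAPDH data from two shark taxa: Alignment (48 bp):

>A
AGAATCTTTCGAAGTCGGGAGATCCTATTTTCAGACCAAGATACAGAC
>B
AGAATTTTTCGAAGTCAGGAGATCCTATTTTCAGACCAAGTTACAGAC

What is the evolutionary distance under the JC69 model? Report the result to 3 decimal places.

0.065

The sequences differ at 3 of 48 sites (6, 17, 41), so p = 3/48 = 0.0625.
d = −(3/4) ln(1 − 4p/3) = −0.75 ln(1 − 0.083333) = −0.75 ln(0.916667)
  = −0.75 × (-0.087011) = 0.065258 substitutions/site.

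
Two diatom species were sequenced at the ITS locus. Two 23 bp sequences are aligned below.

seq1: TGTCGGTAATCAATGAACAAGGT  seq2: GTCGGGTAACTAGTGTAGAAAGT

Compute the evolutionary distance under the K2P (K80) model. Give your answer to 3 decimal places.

0.671

Of 23 sites, 5 differences are transitions and 5 are transversions, so P = 5/23 ≈ 0.217391 and Q = 5/23 ≈ 0.217391.
Under the Kimura two-parameter model, d = −½ ln(1 − 2P − Q) − ¼ ln(1 − 2Q).
1 − 2P − Q = 0.347827, giving −½ ln(0.347827) = 0.528025.
1 − 2Q = 0.565218, giving −¼ ln(0.565218) = 0.142636.
d = 0.528025 + 0.142636 = 0.670661.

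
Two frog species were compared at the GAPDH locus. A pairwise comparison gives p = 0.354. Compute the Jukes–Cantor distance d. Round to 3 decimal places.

0.479

d = −(3/4) ln(1 − 4p/3) = −0.75 ln(1 − 0.472) = −0.75 ln(0.528)
  = −0.75 × (-0.638659) = 0.478994 substitutions/site.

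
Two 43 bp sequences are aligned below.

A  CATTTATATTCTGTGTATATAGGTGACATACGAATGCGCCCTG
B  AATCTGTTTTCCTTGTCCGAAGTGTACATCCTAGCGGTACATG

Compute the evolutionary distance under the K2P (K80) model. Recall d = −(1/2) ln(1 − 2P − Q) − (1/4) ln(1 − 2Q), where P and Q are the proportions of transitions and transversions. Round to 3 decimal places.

0.790

Of 43 sites, 7 differences are transitions and 14 are transversions, so P = 7/43 ≈ 0.162791 and Q = 14/43 ≈ 0.325581.
Under the Kimura two-parameter model, d = −½ ln(1 − 2P − Q) − ¼ ln(1 − 2Q).
1 − 2P − Q = 0.348837, giving −½ ln(0.348837) = 0.526575.
1 − 2Q = 0.348838, giving −¼ ln(0.348838) = 0.263287.
d = 0.526575 + 0.263287 = 0.789862.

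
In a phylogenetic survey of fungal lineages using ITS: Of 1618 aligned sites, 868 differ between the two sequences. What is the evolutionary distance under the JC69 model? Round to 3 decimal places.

0.942

p = 868/1618 ≈ 0.536465.
d = −(3/4) ln(1 − 4p/3) = −0.75 ln(1 − 0.715287) = −0.75 ln(0.284713)
  = −0.75 × (-1.256274) = 0.942206 substitutions/site.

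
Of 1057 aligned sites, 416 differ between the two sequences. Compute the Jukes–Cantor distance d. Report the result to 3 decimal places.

p = 416/1057 ≈ 0.393567.
d = −(3/4) ln(1 − 4p/3) = −0.75 ln(1 − 0.524756) = −0.75 ln(0.475244)
  = −0.75 × (-0.743927) = 0.557945 substitutions/site.

0.558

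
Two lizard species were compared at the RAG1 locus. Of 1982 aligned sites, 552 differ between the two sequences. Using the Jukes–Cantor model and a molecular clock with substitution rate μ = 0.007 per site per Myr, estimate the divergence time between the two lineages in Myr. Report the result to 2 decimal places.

24.87

p = 552/1982 ≈ 0.278507.
d = −(3/4) ln(1 − 4p/3) = −0.75 ln(1 − 0.371343) = −0.75 ln(0.628657)
  = −0.75 × (-0.464169) = 0.348127 substitutions/site.
Under a molecular clock d = 2μt, so t = d/(2μ) = 0.348127 / (2 × 0.007) = 24.87 Myr.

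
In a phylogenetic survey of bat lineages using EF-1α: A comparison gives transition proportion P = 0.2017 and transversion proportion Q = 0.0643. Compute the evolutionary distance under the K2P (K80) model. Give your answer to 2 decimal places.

Under the Kimura two-parameter model, d = −½ ln(1 − 2P − Q) − ¼ ln(1 − 2Q).
1 − 2P − Q = 0.5323, giving −½ ln(0.5323) = 0.315274.
1 − 2Q = 0.8714, giving −¼ ln(0.8714) = 0.034414.
d = 0.315274 + 0.034414 = 0.349688.

0.35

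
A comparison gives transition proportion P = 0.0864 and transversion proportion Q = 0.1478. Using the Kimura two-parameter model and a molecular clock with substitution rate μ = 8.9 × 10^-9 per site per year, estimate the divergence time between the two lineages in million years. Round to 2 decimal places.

15.78

Under the Kimura two-parameter model, d = −½ ln(1 − 2P − Q) − ¼ ln(1 − 2Q).
1 − 2P − Q = 0.6794, giving −½ ln(0.6794) = 0.193273.
1 − 2Q = 0.7044, giving −¼ ln(0.7044) = 0.087602.
d = 0.193273 + 0.087602 = 0.280875.
Under a molecular clock d = 2μt, so t = d/(2μ) = 0.280875 / (2 × 8.9 × 10^-9) = 15.78 million years.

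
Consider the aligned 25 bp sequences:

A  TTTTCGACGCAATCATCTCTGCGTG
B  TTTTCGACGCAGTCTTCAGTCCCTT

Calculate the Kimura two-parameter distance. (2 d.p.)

0.36

Of 25 sites, 1 differences are transitions and 6 are transversions, so P = 1/25 = 0.04 and Q = 6/25 = 0.24.
Under the Kimura two-parameter model, d = −½ ln(1 − 2P − Q) − ¼ ln(1 − 2Q).
1 − 2P − Q = 0.68, giving −½ ln(0.68) = 0.192831.
1 − 2Q = 0.52, giving −¼ ln(0.52) = 0.163482.
d = 0.192831 + 0.163482 = 0.356313.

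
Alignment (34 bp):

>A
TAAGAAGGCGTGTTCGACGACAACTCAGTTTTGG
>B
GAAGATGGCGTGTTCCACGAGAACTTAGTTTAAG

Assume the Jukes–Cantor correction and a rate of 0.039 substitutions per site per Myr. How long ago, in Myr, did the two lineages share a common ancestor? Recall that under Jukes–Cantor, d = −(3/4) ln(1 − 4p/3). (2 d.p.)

3.09

The sequences differ at 7 of 34 sites (1, 6, 16, 21, 26, 32, 33), so p = 7/34 ≈ 0.205882.
d = −(3/4) ln(1 − 4p/3) = −0.75 ln(1 − 0.274509) = −0.75 ln(0.725491)
  = −0.75 × (-0.320907) = 0.240680 substitutions/site.
Under a molecular clock d = 2μt, so t = d/(2μ) = 0.240680 / (2 × 0.039) = 3.09 Myr.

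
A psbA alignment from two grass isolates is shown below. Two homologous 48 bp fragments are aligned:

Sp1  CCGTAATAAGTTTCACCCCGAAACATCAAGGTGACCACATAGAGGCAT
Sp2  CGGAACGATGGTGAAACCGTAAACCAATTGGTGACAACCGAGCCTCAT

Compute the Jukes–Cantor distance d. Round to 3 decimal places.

0.708

The sequences differ at 22 of 48 sites, so p = 22/48 ≈ 0.458333.
d = −(3/4) ln(1 − 4p/3) = −0.75 ln(1 − 0.611111) = −0.75 ln(0.388889)
  = −0.75 × (-0.944461) = 0.708346 substitutions/site.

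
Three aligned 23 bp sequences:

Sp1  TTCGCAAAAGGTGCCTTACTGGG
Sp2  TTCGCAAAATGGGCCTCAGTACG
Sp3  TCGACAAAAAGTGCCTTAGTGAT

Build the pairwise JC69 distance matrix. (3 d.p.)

d(Sp1,Sp2) = 0.321, d(Sp1,Sp3) = 0.390, d(Sp2,Sp3) = 0.553

Sp1–Sp2: 6/23 sites differ → p ≈ 0.26087, d = −0.75 ln(1 − 0.347827) = 0.320584 ≈ 0.321.
Sp1–Sp3: 7/23 sites differ → p ≈ 0.304348, d = −0.75 ln(1 − 0.405797) = 0.390401 ≈ 0.390.
Sp2–Sp3: 9/23 sites differ → p ≈ 0.391304, d = −0.75 ln(1 − 0.521739) = 0.553199 ≈ 0.553.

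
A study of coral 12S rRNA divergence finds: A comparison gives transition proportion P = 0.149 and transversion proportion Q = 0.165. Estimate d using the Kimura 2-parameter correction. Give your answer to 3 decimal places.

Under the Kimura two-parameter model, d = −½ ln(1 − 2P − Q) − ¼ ln(1 − 2Q).
1 − 2P − Q = 0.537, giving −½ ln(0.537) = 0.310879.
1 − 2Q = 0.67, giving −¼ ln(0.67) = 0.100119.
d = 0.310879 + 0.100119 = 0.410998.

0.411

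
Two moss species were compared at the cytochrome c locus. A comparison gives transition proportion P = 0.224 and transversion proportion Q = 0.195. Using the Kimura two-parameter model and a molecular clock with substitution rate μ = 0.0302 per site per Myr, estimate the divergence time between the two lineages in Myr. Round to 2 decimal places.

10.57

Under the Kimura two-parameter model, d = −½ ln(1 − 2P − Q) − ¼ ln(1 − 2Q).
1 − 2P − Q = 0.357, giving −½ ln(0.357) = 0.515010.
1 − 2Q = 0.61, giving −¼ ln(0.61) = 0.123574.
d = 0.515010 + 0.123574 = 0.638584.
Under a molecular clock d = 2μt, so t = d/(2μ) = 0.638584 / (2 × 0.0302) = 10.57 Myr.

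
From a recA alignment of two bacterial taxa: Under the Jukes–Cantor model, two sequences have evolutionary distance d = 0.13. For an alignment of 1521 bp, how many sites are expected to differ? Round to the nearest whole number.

182

Invert JC69: p = (3/4)(1 − e^(−4d/3)) = 0.75 × (1 − e^(-0.173333)) = 0.75 × (1 − 0.840858) = 0.119357.
Expected differing sites = pL ≈ 0.119357 × 1521 = 181.541997 ≈ 182.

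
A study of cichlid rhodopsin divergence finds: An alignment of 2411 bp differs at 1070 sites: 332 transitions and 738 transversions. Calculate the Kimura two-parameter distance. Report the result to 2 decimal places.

0.67

P = 332/2411 ≈ 0.137702 and Q = 738/2411 ≈ 0.306097.
Under the Kimura two-parameter model, d = −½ ln(1 − 2P − Q) − ¼ ln(1 − 2Q).
1 − 2P − Q = 0.418499, giving −½ ln(0.418499) = 0.435540.
1 − 2Q = 0.387806, giving −¼ ln(0.387806) = 0.236813.
d = 0.435540 + 0.236813 = 0.672353.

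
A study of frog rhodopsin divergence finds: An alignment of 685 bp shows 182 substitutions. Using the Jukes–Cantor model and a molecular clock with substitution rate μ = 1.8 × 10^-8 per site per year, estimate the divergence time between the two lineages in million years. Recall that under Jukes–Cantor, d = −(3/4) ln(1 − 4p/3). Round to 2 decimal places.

9.11

p = 182/685 ≈ 0.265693.
d = −(3/4) ln(1 − 4p/3) = −0.75 ln(1 − 0.354257) = −0.75 ln(0.645743)
  = −0.75 × (-0.437354) = 0.328016 substitutions/site.
Under a molecular clock d = 2μt, so t = d/(2μ) = 0.328016 / (2 × 1.8 × 10^-8) = 9.11 million years.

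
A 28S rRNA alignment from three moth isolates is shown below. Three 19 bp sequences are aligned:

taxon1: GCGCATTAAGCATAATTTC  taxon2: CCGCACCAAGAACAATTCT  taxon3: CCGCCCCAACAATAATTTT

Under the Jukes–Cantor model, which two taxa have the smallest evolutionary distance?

taxon1–taxon2: 7/19 differ, p = 0.368, d = 0.507.
taxon1–taxon3: 7/19 differ, p = 0.368, d = 0.507.
taxon2–taxon3: 4/19 differ, p = 0.211, d = 0.247.
The smallest distance is between taxon2 and taxon3.

taxon2 and taxon3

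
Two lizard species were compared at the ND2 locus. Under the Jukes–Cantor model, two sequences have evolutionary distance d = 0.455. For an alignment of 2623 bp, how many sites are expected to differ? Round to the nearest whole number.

Invert JC69: p = (3/4)(1 − e^(−4d/3)) = 0.75 × (1 − e^(-0.606667)) = 0.75 × (1 − 0.545165) = 0.341126.
Expected differing sites = pL ≈ 0.341126 × 2623 = 894.773498 ≈ 895.

895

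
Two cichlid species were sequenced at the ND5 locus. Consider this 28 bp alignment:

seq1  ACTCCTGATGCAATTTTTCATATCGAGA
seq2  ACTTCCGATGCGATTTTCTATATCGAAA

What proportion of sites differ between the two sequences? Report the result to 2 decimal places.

0.21

The sequences differ at 6 of 28 positions (sites 4, 6, 12, 18, 19, 27).
p = 6/28 = 0.214285… ≈ 0.21 (to 2 d.p.).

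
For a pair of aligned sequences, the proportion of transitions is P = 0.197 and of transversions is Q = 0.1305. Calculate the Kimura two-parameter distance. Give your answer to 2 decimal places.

0.45

Under the Kimura two-parameter model, d = −½ ln(1 − 2P − Q) − ¼ ln(1 − 2Q).
1 − 2P − Q = 0.4755, giving −½ ln(0.4755) = 0.371694.
1 − 2Q = 0.739, giving −¼ ln(0.739) = 0.075614.
d = 0.371694 + 0.075614 = 0.447308.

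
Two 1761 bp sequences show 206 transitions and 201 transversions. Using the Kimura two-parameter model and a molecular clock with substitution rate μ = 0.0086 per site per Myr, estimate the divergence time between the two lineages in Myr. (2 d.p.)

P = 206/1761 ≈ 0.116979 and Q = 201/1761 ≈ 0.11414.
Under the Kimura two-parameter model, d = −½ ln(1 − 2P − Q) − ¼ ln(1 − 2Q).
1 − 2P − Q = 0.651902, giving −½ ln(0.651902) = 0.213931.
1 − 2Q = 0.77172, giving −¼ ln(0.77172) = 0.064783.
d = 0.213931 + 0.064783 = 0.278714.
Under a molecular clock d = 2μt, so t = d/(2μ) = 0.278714 / (2 × 0.0086) = 16.20 Myr.

16.20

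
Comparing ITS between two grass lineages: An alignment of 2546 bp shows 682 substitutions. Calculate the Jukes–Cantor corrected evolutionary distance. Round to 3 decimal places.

0.331

p = 682/2546 ≈ 0.267871.
d = −(3/4) ln(1 − 4p/3) = −0.75 ln(1 − 0.357161) = −0.75 ln(0.642839)
  = −0.75 × (-0.441861) = 0.331396 substitutions/site.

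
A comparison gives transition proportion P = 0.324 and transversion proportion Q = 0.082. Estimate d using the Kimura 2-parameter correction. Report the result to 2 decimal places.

0.70

Under the Kimura two-parameter model, d = −½ ln(1 − 2P − Q) − ¼ ln(1 − 2Q).
1 − 2P − Q = 0.27, giving −½ ln(0.27) = 0.654667.
1 − 2Q = 0.836, giving −¼ ln(0.836) = 0.044782.
d = 0.654667 + 0.044782 = 0.699449.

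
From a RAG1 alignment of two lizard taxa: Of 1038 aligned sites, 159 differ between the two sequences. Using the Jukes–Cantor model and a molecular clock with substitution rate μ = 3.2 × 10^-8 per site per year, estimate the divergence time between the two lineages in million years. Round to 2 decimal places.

2.68

p = 159/1038 ≈ 0.153179.
d = −(3/4) ln(1 − 4p/3) = −0.75 ln(1 − 0.204239) = −0.75 ln(0.795761)
  = −0.75 × (-0.228456) = 0.171342 substitutions/site.
Under a molecular clock d = 2μt, so t = d/(2μ) = 0.171342 / (2 × 3.2 × 10^-8) = 2.68 million years.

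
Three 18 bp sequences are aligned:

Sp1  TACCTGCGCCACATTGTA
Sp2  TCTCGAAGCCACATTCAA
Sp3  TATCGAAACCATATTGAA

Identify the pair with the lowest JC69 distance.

Sp1–Sp2: 7/18 differ, p = 0.389, d = 0.548.
Sp1–Sp3: 7/18 differ, p = 0.389, d = 0.548.
Sp2–Sp3: 4/18 differ, p = 0.222, d = 0.264.
The smallest distance is between Sp2 and Sp3.

Sp2 and Sp3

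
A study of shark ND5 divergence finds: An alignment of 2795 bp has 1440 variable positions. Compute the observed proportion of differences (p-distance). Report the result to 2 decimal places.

0.52

p = 1440/2795 = 0.515205… ≈ 0.52 (to 2 d.p.).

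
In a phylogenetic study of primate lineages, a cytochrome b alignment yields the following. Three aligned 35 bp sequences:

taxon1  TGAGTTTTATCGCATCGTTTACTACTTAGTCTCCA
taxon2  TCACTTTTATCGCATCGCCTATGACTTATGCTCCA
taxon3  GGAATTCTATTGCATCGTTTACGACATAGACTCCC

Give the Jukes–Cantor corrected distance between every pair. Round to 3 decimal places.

taxon1–taxon2: 8/35 sites differ → p ≈ 0.228571, d = −0.75 ln(1 − 0.304761) = 0.272625 ≈ 0.273.
taxon1–taxon3: 8/35 sites differ → p ≈ 0.228571, d = −0.75 ln(1 − 0.304761) = 0.272625 ≈ 0.273.
taxon2–taxon3: 12/35 sites differ → p ≈ 0.342857, d = −0.75 ln(1 − 0.457143) = 0.458182 ≈ 0.458.

d(taxon1,taxon2) = 0.273, d(taxon1,taxon3) = 0.273, d(taxon2,taxon3) = 0.458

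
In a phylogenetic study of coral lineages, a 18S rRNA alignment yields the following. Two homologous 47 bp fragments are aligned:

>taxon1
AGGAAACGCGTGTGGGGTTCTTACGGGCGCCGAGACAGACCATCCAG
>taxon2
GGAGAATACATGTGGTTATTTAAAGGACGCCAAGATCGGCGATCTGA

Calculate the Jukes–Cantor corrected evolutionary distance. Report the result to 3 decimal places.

0.679

The sequences differ at 21 of 47 sites, so p = 21/47 ≈ 0.446809.
d = −(3/4) ln(1 − 4p/3) = −0.75 ln(1 − 0.595745) = −0.75 ln(0.404255)
  = −0.75 × (-0.905709) = 0.679282 substitutions/site.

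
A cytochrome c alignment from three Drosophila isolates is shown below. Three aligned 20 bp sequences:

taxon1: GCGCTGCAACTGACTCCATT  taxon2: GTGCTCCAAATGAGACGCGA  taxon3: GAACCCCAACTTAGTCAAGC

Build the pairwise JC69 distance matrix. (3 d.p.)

d(taxon1,taxon2) = 0.687, d(taxon1,taxon3) = 0.687, d(taxon2,taxon3) = 0.687

taxon1–taxon2: 9/20 sites differ → p = 0.45, d = −0.75 ln(1 − 0.6) = 0.687218 ≈ 0.687.
taxon1–taxon3: 9/20 sites differ → p = 0.45, d = −0.75 ln(1 − 0.6) = 0.687218 ≈ 0.687.
taxon2–taxon3: 9/20 sites differ → p = 0.45, d = −0.75 ln(1 − 0.6) = 0.687218 ≈ 0.687.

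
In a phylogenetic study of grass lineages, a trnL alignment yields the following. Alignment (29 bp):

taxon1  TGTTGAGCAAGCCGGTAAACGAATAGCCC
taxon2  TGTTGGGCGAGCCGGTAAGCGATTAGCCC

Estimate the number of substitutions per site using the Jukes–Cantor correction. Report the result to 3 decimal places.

The sequences differ at 4 of 29 sites (6, 9, 19, 23), so p = 4/29 ≈ 0.137931.
d = −(3/4) ln(1 − 4p/3) = −0.75 ln(1 − 0.183908) = −0.75 ln(0.816092)
  = −0.75 × (-0.203228) = 0.152421 substitutions/site.

0.152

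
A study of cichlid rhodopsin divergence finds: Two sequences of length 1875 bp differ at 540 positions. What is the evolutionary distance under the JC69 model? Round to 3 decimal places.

p = 540/1875 = 0.288.
d = −(3/4) ln(1 − 4p/3) = −0.75 ln(1 − 0.384) = −0.75 ln(0.616)
  = −0.75 × (-0.484508) = 0.363381 substitutions/site.

0.363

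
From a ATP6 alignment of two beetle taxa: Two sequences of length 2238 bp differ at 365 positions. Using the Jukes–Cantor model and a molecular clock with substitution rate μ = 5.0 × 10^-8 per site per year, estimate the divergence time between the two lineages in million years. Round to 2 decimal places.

p = 365/2238 ≈ 0.163092.
d = −(3/4) ln(1 − 4p/3) = −0.75 ln(1 − 0.217456) = −0.75 ln(0.782544)
  = −0.75 × (-0.245205) = 0.183904 substitutions/site.
Under a molecular clock d = 2μt, so t = d/(2μ) = 0.183904 / (2 × 5.0 × 10^-8) = 1.84 million years.

1.84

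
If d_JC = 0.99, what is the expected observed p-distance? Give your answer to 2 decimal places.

p = (3/4)(1 − e^(−4d/3)) = 0.75 × (1 − e^(-1.32)) = 0.75 × (1 − 0.267135) = 0.549649.

0.55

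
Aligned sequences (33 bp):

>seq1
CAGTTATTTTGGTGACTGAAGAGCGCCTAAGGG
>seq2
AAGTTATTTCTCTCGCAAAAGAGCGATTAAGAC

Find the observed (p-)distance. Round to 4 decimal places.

0.3636

The sequences differ at 12 of 33 positions.
p = 12/33 = 0.363636… ≈ 0.3636 (to 4 d.p.).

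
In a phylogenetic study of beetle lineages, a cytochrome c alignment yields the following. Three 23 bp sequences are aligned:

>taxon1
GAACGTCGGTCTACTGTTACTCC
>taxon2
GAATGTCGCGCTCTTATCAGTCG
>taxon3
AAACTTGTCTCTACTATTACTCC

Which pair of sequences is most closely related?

taxon1 and taxon3

taxon1–taxon2: 9/23 differ, p = 0.391, d = 0.553.
taxon1–taxon3: 6/23 differ, p = 0.261, d = 0.321.
taxon2–taxon3: 11/23 differ, p = 0.478, d = 0.761.
The smallest distance is between taxon1 and taxon3.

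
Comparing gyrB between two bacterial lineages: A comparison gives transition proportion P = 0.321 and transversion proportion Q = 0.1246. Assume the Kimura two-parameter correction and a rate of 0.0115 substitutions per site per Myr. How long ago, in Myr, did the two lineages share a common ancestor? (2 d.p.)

Under the Kimura two-parameter model, d = −½ ln(1 − 2P − Q) − ¼ ln(1 − 2Q).
1 − 2P − Q = 0.2334, giving −½ ln(0.2334) = 0.727501.
1 − 2Q = 0.7508, giving −¼ ln(0.7508) = 0.071654.
d = 0.727501 + 0.071654 = 0.799155.
Under a molecular clock d = 2μt, so t = d/(2μ) = 0.799155 / (2 × 0.0115) = 34.75 Myr.

34.75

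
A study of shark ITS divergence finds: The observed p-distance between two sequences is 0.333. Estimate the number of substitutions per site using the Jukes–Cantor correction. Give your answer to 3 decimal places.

0.440

d = −(3/4) ln(1 − 4p/3) = −0.75 ln(1 − 0.444) = −0.75 ln(0.556)
  = −0.75 × (-0.586987) = 0.440240 substitutions/site.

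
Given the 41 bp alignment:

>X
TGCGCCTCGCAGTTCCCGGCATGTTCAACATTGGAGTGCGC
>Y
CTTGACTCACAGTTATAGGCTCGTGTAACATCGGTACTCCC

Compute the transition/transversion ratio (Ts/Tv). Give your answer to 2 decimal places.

Transitions are A↔G and C↔T; transversions are all other mismatches.
Transitions: 9. Transversions: 9.
R = 9/9 = 1.00.

1.00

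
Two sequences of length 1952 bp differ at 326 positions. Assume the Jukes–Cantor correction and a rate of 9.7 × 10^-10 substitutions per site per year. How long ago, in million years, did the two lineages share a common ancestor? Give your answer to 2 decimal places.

p = 326/1952 ≈ 0.167008.
d = −(3/4) ln(1 − 4p/3) = −0.75 ln(1 − 0.222677) = −0.75 ln(0.777323)
  = −0.75 × (-0.251899) = 0.188924 substitutions/site.
Under a molecular clock d = 2μt, so t = d/(2μ) = 0.188924 / (2 × 9.7 × 10^-10) = 97.38 million years.

97.38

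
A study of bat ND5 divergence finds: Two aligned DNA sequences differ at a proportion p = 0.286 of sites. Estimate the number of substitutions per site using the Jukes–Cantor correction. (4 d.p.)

0.3601

d = −(3/4) ln(1 − 4p/3) = −0.75 ln(1 − 0.381333) = −0.75 ln(0.618667)
  = −0.75 × (-0.480188) = 0.360141 substitutions/site.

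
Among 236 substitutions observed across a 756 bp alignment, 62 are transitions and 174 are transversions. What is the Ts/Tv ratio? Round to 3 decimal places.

R = 62/174 = 0.356321… ≈ 0.356 (to 3 d.p.).

0.356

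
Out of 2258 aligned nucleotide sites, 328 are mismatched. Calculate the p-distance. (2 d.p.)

p = 328/2258 = 0.145261… ≈ 0.15 (to 2 d.p.).

0.15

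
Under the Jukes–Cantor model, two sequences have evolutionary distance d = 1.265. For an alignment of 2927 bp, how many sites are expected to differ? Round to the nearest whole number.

Invert JC69: p = (3/4)(1 − e^(−4d/3)) = 0.75 × (1 − e^(-1.686667)) = 0.75 × (1 − 0.185136) = 0.611148.
Expected differing sites = pL ≈ 0.611148 × 2927 = 1788.830196 ≈ 1789.

1789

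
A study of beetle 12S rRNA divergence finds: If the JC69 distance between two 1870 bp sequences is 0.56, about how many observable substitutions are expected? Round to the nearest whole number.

Invert JC69: p = (3/4)(1 − e^(−4d/3)) = 0.75 × (1 − e^(-0.746667)) = 0.75 × (1 − 0.473944) = 0.394542.
Expected differing sites = pL ≈ 0.394542 × 1870 = 737.79354 ≈ 738.

738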